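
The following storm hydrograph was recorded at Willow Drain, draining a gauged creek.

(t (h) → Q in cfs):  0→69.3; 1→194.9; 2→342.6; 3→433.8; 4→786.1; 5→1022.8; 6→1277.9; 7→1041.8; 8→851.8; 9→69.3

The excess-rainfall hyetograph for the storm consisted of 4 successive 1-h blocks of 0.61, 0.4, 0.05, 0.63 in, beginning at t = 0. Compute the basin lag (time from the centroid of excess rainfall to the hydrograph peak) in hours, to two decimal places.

Centroid of excess rainfall: t_c = Σ P_i·t̄_i / ΣP_i = 1.9142 h (block centres at 0.5, 1.5, 2.5, 3.5 h).
Hydrograph peak occurs at t = 6 h, so basin lag t_L = 6 − 1.9142 = 4.09 h.

t_L ≈ 4.09 h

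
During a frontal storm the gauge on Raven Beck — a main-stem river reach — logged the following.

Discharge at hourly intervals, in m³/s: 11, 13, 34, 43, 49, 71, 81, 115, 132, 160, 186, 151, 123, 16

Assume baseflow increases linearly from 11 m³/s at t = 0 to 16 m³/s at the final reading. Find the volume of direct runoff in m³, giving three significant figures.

V ≈ 3.59 × 10^6 m³

Direct-runoff ordinates (Q − Q_b): 0.00, 1.62, 22.23, 30.85, 36.46, 58.08, 67.69, 101.31, 117.92, 145.54, 171.15, 135.77, 107.38, 0.00 m³/s.
ΣQ_DR = 996.0 m³/s.
With Δt = 1 h = 3600 s, V = ΣQ_DR · Δt = 996.0 × 3600 = 3.59 × 10^6 m³.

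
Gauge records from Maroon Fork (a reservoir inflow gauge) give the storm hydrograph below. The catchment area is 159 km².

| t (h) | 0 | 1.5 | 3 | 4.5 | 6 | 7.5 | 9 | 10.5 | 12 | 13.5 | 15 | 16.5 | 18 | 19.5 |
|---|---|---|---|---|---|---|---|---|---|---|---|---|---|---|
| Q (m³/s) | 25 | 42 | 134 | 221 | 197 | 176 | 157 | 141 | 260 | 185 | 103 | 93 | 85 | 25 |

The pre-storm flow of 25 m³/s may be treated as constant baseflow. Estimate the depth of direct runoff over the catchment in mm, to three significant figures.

Direct runoff: 0.0, 17.0, 109.0, 196.0, 172.0, 151.0, 132.0, 116.0, 235.0, 160.0, 78.0, 68.0, 60.0, 0.0 m³/s; ΣQ_DR = 1494 m³/s.
V = ΣQ_DR · Δt = 1494 × 5400 s = 8.068 × 10^6 m³.
Over A = 159 km², depth = V / A = 50.7 mm.

d ≈ 50.7 mm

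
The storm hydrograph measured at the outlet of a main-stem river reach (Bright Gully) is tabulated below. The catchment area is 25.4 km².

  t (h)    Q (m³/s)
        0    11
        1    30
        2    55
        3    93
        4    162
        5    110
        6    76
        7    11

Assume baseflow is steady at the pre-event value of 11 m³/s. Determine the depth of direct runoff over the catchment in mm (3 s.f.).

d ≈ 65.2 mm

Direct runoff: 0.0, 19.0, 44.0, 82.0, 151.0, 99.0, 65.0, 0.0 m³/s; ΣQ_DR = 460.0 m³/s.
V = ΣQ_DR · Δt = 460.0 × 3600 s = 1.656 × 10^6 m³.
Over A = 25.4 km², depth = V / A = 65.2 mm.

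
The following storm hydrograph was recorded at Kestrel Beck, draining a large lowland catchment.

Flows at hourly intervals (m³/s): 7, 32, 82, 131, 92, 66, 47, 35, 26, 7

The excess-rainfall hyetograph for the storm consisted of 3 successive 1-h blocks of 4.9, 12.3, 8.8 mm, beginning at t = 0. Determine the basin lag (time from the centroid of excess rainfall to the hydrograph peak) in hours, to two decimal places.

Centroid of excess rainfall: t_c = Σ P_i·t̄_i / ΣP_i = 1.6500 h (block centres at 0.5, 1.5, 2.5 h).
Hydrograph peak occurs at t = 3 h, so basin lag t_L = 3 − 1.6500 = 1.35 h.

t_L ≈ 1.35 h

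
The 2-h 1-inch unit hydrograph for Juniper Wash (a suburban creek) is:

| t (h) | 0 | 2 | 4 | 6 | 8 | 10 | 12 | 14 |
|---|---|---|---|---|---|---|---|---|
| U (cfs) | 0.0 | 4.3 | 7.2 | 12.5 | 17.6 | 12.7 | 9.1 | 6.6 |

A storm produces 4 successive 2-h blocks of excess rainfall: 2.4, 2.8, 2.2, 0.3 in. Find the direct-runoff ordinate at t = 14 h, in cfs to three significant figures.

By discrete convolution, Q_j = Σ (P_i / 1 in) · U_{j−i}.
At t = 14 h (j=7): Q = (2.4/1)·6.6 + (2.8/1)·9.1 + (2.2/1)·12.7 + (0.3/1)·17.6 = 74.5 cfs.

Q ≈ 74.5 cfs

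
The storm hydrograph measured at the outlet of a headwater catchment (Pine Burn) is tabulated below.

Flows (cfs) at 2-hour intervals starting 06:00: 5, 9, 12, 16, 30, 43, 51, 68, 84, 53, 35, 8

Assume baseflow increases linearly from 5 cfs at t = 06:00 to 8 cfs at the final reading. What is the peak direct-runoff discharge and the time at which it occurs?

Q_p = 76.82 cfs at t = 22:00

Subtracting baseflow gives direct-runoff ordinates: 0.00, 3.73, 6.45, 10.18, 23.91, 36.64, 44.36, 61.09, 76.82, 45.55, 27.27, 0.00 cfs.
The maximum is 76.82 cfs, occurring at the reading for t = 22:00.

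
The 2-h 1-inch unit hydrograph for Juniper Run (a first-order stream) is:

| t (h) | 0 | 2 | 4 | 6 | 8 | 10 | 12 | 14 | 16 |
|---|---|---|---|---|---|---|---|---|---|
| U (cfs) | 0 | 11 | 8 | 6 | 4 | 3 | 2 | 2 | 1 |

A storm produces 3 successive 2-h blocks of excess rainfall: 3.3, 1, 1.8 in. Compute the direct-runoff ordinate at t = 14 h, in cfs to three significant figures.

Q ≈ 14.0 cfs

By discrete convolution, Q_j = Σ (P_i / 1 in) · U_{j−i}.
At t = 14 h (j=7): Q = (3.3/1)·2 + (1/1)·2 + (1.8/1)·3 = 14.0 cfs.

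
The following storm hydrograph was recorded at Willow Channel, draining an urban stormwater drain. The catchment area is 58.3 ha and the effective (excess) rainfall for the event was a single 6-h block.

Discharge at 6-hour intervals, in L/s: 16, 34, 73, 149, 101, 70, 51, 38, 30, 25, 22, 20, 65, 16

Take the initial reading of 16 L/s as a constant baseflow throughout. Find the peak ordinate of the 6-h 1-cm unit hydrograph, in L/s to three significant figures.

Direct runoff: 0.0, 18.0, 57.0, 133.0, 85.0, 54.0, 35.0, 22.0, 14.0, 9.0, 6.0, 4.0, 49.0, 0.0 L/s; ΣQ_DR = 486.0 L/s, peak = 133.0 L/s.
Runoff depth d = ΣQ_DR·Δt / A = 486.0 × 21600 / (58.3 ha) = 18.01 mm.
The 1-cm UH is the DRH scaled by (10 mm)/d, so U_p = 133.0 × 10/18.01 = 73.9 L/s.

U_p ≈ 73.9 L/s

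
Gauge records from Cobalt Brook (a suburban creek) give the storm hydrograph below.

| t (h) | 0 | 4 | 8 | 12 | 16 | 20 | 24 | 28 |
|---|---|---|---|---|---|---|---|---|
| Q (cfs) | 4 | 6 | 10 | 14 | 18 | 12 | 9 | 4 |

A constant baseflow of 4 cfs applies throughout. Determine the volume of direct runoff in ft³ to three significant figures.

V ≈ 6.48 × 10^5 ft³

Direct-runoff ordinates (Q − Q_b): 0.0, 2.0, 6.0, 10.0, 14.0, 8.0, 5.0, 0.0 cfs.
ΣQ_DR = 45.00 cfs.
With Δt = 4 h = 14400 s, V = ΣQ_DR · Δt = 45.00 × 14400 = 6.48 × 10^5 ft³.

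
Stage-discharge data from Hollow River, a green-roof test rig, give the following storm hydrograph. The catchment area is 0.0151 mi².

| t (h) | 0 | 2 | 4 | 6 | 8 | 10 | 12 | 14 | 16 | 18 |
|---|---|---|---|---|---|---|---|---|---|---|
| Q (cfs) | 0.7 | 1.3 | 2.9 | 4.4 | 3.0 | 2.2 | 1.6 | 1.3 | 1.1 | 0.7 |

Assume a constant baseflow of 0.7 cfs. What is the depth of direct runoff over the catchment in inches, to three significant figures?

d ≈ 2.50 in

Direct runoff: 0.0, 0.6, 2.2, 3.7, 2.3, 1.5, 0.9, 0.6, 0.4, 0.0 cfs; ΣQ_DR = 12.20 cfs.
V = ΣQ_DR · Δt = 12.20 × 7200 s = 87840 ft³.
Over A = 0.0151 mi², depth = V / A = 2.50 in.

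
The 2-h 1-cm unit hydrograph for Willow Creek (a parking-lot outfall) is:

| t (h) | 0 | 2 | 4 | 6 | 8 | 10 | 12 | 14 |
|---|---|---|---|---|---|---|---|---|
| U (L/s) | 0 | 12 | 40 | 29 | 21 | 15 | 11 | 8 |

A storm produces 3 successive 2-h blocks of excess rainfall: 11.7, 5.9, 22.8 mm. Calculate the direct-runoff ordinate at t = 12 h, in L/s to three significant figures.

By discrete convolution, Q_j = Σ (P_i / 10 mm) · U_{j−i}.
At t = 12 h (j=6): Q = (11.7/10)·11 + (5.9/10)·15 + (22.8/10)·21 = 69.6 L/s.

Q ≈ 69.6 L/s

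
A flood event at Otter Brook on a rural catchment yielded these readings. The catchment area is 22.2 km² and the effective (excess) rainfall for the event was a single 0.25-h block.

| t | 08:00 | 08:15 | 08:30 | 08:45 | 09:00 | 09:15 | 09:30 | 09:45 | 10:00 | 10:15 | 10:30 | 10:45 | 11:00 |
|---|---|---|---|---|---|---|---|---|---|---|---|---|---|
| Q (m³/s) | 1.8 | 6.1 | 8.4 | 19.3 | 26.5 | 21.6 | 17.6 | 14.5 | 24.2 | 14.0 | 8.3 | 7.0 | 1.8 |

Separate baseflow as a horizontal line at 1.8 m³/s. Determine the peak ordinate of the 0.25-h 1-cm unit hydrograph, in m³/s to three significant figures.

Direct runoff: 0.0, 4.3, 6.6, 17.5, 24.7, 19.8, 15.8, 12.7, 22.4, 12.2, 6.5, 5.2, 0.0 m³/s; ΣQ_DR = 147.7 m³/s, peak = 24.7 m³/s.
Runoff depth d = ΣQ_DR·Δt / A = 147.7 × 900 / (22.2 km²) = 5.988 mm.
The 1-cm UH is the DRH scaled by (10 mm)/d, so U_p = 24.7 × 10/5.988 = 41.3 m³/s.

U_p ≈ 41.3 m³/s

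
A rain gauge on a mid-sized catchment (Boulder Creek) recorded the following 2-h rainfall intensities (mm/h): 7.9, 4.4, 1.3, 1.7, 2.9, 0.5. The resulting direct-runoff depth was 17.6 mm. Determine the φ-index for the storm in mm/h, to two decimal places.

Only the 3 blocks with intensity above φ contribute runoff: 7.9, 4.4, 2.9 mm/h.
Σ(I−φ)·Δt = d  ⇒  (7.9+4.4+2.9 − 3φ)·2 = 17.6
φ = (15.20 − 17.6/2) / 3 = 2.13 mm/h.

φ ≈ 2.13 mm/h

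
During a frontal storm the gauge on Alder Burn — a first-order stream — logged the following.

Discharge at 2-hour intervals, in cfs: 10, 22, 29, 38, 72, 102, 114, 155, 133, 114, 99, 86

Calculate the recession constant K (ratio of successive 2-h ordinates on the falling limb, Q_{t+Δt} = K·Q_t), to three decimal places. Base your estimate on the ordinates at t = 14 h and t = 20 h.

Using the recession-limb readings at t = 14 h and t = 20 h: Q falls from 155 to 99 cfs over 3 intervals.
K = (Q₂/Q₁)^(1/3) = (99/155)^(1/3) = 0.861.

K ≈ 0.861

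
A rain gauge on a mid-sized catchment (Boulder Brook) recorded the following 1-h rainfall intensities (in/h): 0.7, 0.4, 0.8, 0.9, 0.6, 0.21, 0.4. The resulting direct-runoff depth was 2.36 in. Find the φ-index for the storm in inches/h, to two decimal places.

φ ≈ 0.24 in/h

Only the 6 blocks with intensity above φ contribute runoff: 0.7, 0.4, 0.8, 0.9, 0.6, 0.4 in/h.
Σ(I−φ)·Δt = d  ⇒  (0.7+0.4+0.8+0.9+0.6+0.4 − 6φ)·1 = 2.36
φ = (3.800 − 2.36/1) / 6 = 0.24 in/h.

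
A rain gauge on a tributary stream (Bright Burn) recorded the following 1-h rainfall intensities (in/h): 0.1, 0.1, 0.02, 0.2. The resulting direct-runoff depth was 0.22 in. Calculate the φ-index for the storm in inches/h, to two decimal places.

Only the 3 blocks with intensity above φ contribute runoff: 0.1, 0.1, 0.2 in/h.
Σ(I−φ)·Δt = d  ⇒  (0.1+0.1+0.2 − 3φ)·1 = 0.22
φ = (0.4000 − 0.22/1) / 3 = 0.06 in/h.

φ ≈ 0.06 in/h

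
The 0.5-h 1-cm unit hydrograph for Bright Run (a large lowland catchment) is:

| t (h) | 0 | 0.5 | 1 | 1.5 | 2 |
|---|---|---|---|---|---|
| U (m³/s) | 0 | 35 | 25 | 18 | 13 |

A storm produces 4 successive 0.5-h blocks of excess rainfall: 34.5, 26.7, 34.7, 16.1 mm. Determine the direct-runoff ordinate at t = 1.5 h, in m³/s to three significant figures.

Q ≈ 250 m³/s

By discrete convolution, Q_j = Σ (P_i / 10 mm) · U_{j−i}.
At t = 1.5 h (j=3): Q = (34.5/10)·18 + (26.7/10)·25 + (34.7/10)·35 + (16.1/10)·0 = 250 m³/s.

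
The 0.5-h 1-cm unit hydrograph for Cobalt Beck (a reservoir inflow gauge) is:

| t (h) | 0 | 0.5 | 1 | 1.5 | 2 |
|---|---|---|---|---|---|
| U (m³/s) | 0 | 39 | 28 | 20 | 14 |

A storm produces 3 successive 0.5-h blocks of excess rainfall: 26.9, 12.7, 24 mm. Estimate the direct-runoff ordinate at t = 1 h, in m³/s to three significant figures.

By discrete convolution, Q_j = Σ (P_i / 10 mm) · U_{j−i}.
At t = 1 h (j=2): Q = (26.9/10)·28 + (12.7/10)·39 + (24/10)·0 = 125 m³/s.

Q ≈ 125 m³/s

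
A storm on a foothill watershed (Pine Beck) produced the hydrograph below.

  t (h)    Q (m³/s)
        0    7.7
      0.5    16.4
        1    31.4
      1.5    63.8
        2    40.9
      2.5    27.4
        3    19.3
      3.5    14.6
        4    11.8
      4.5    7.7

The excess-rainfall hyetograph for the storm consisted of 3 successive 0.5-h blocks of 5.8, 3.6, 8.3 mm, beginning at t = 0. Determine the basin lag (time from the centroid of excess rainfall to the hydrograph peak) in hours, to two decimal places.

Centroid of excess rainfall: t_c = Σ P_i·t̄_i / ΣP_i = 0.8206 h (block centres at 0.25, 0.75, 1.25 h).
Hydrograph peak occurs at t = 1.5 h, so basin lag t_L = 1.5 − 0.8206 = 0.68 h.

t_L ≈ 0.68 h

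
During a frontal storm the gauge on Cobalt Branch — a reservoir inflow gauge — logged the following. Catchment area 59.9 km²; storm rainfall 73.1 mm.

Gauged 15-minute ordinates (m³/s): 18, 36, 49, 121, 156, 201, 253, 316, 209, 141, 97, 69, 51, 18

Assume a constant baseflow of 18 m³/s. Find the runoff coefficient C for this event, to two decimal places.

ΣQ_DR = 1483 m³/s; V = ΣQ_DR·Δt = 1.335 × 10^6 m³.
Runoff depth d = V / A = 22.28 mm.
C = d / P = 22.28 / 73.1 = 0.30.

C ≈ 0.30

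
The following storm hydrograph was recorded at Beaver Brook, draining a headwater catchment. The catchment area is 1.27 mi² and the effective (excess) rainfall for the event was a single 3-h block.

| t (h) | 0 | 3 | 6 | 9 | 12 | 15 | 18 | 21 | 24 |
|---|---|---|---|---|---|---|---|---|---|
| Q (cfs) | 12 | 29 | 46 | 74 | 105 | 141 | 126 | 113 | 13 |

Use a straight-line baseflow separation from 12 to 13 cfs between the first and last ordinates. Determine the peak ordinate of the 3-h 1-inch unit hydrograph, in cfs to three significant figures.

Direct runoff: 0.00, 16.88, 33.75, 61.62, 92.50, 128.38, 113.25, 100.12, 0.00 cfs; ΣQ_DR = 546.5 cfs, peak = 128.38 cfs.
Runoff depth d = ΣQ_DR·Δt / A = 546.5 × 10800 / (1.27 mi²) = 2.000 in.
The 1-inch UH is the DRH scaled by (1 in)/d, so U_p = 128.38 × 1/2.000 = 64.2 cfs.

U_p ≈ 64.2 cfs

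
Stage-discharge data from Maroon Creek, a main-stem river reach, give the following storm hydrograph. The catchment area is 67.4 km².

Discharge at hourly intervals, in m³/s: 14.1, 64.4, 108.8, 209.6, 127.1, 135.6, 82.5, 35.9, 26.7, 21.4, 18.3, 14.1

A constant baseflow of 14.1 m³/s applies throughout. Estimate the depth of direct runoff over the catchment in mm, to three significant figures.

d ≈ 36.8 mm

Direct runoff: 0.0, 50.3, 94.7, 195.5, 113.0, 121.5, 68.4, 21.8, 12.6, 7.3, 4.2, 0.0 m³/s; ΣQ_DR = 689.3 m³/s.
V = ΣQ_DR · Δt = 689.3 × 3600 s = 2.481 × 10^6 m³.
Over A = 67.4 km², depth = V / A = 36.8 mm.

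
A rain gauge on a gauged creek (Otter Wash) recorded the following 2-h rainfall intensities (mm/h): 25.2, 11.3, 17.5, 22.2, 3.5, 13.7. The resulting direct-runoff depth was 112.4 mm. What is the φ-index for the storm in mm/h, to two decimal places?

φ ≈ 6.74 mm/h

Only the 5 blocks with intensity above φ contribute runoff: 25.2, 11.3, 17.5, 22.2, 13.7 mm/h.
Σ(I−φ)·Δt = d  ⇒  (25.2+11.3+17.5+22.2+13.7 − 5φ)·2 = 112.4
φ = (89.90 − 112.4/2) / 5 = 6.74 mm/h.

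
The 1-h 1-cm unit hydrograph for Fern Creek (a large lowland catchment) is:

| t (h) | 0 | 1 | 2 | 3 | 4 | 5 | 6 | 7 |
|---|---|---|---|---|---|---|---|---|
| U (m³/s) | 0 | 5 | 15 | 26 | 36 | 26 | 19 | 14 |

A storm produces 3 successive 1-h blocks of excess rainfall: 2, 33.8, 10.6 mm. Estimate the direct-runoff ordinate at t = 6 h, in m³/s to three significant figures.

By discrete convolution, Q_j = Σ (P_i / 10 mm) · U_{j−i}.
At t = 6 h (j=6): Q = (2/10)·19 + (33.8/10)·26 + (10.6/10)·36 = 130 m³/s.

Q ≈ 130 m³/s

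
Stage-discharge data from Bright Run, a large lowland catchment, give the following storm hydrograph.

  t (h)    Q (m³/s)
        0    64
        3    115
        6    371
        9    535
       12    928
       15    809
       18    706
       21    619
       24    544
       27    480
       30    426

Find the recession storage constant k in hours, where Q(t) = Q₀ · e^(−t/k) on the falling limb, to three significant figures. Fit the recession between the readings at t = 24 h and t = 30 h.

On the falling limb, Q drops from 544 to 426 m³/s between t = 24 h and t = 30 h (Δt = 6 h).
k = −Δt / ln(Q₂/Q₁) = −6 / ln(426/544) = 24.5 h.

k ≈ 24.5 h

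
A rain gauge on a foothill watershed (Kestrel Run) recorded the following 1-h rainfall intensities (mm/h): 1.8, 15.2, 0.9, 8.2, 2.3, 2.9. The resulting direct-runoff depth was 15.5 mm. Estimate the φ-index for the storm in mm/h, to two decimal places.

φ ≈ 3.95 mm/h

Only the 2 blocks with intensity above φ contribute runoff: 15.2, 8.2 mm/h.
Σ(I−φ)·Δt = d  ⇒  (15.2+8.2 − 2φ)·1 = 15.5
φ = (23.40 − 15.5/1) / 2 = 3.95 mm/h.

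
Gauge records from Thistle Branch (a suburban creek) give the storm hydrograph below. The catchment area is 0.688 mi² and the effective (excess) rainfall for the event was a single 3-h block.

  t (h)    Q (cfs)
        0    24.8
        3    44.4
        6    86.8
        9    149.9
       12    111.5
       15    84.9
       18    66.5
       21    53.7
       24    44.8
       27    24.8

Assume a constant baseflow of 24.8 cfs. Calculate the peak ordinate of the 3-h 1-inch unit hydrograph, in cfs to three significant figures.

Direct runoff: 0.0, 19.6, 62.0, 125.1, 86.7, 60.1, 41.7, 28.9, 20.0, 0.0 cfs; ΣQ_DR = 444.1 cfs, peak = 125.1 cfs.
Runoff depth d = ΣQ_DR·Δt / A = 444.1 × 10800 / (0.688 mi²) = 3.001 in.
The 1-inch UH is the DRH scaled by (1 in)/d, so U_p = 125.1 × 1/3.001 = 41.7 cfs.

U_p ≈ 41.7 cfs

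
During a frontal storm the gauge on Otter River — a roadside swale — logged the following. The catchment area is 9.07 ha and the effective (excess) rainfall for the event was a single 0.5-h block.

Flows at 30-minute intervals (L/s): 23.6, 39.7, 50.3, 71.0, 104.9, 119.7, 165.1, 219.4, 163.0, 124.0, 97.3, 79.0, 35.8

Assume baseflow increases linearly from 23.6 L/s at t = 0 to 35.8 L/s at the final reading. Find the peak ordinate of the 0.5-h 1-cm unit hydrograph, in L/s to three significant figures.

Direct runoff: 0.00, 15.08, 24.67, 44.35, 77.23, 91.02, 135.40, 188.68, 131.27, 91.25, 63.53, 44.22, 0.00 L/s; ΣQ_DR = 906.7 L/s, peak = 188.68 L/s.
Runoff depth d = ΣQ_DR·Δt / A = 906.7 × 1800 / (9.07 ha) = 17.99 mm.
The 1-cm UH is the DRH scaled by (10 mm)/d, so U_p = 188.68 × 10/17.99 = 105 L/s.

U_p ≈ 105 L/s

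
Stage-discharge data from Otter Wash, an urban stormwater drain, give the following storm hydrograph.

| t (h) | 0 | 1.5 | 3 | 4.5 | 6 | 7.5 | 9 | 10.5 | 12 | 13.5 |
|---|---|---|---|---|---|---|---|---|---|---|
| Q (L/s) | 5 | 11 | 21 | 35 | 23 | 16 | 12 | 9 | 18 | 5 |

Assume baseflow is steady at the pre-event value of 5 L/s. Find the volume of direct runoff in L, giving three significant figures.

Direct-runoff ordinates (Q − Q_b): 0.0, 6.0, 16.0, 30.0, 18.0, 11.0, 7.0, 4.0, 13.0, 0.0 L/s.
ΣQ_DR = 105.0 L/s.
With Δt = 1.5 h = 5400 s, V = ΣQ_DR · Δt = 105.0 × 5400 = 5.67 × 10^5 L.

V ≈ 5.67 × 10^5 L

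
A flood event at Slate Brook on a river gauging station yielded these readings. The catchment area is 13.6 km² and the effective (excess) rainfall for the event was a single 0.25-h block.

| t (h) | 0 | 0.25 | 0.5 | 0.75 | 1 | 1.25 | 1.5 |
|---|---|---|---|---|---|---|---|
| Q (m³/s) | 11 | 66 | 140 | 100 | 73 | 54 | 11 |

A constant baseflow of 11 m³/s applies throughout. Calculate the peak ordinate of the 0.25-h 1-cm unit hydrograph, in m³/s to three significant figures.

Direct runoff: 0.0, 55.0, 129.0, 89.0, 62.0, 43.0, 0.0 m³/s; ΣQ_DR = 378.0 m³/s, peak = 129.0 m³/s.
Runoff depth d = ΣQ_DR·Δt / A = 378.0 × 900 / (13.6 km²) = 25.01 mm.
The 1-cm UH is the DRH scaled by (10 mm)/d, so U_p = 129.0 × 10/25.01 = 51.6 m³/s.

U_p ≈ 51.6 m³/s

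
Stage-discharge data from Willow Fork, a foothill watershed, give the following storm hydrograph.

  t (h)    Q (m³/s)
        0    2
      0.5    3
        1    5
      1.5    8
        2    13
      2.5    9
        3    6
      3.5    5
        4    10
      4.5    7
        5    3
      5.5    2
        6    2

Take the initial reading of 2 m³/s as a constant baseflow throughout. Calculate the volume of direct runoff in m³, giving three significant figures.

V ≈ 88200 m³

Direct-runoff ordinates (Q − Q_b): 0.0, 1.0, 3.0, 6.0, 11.0, 7.0, 4.0, 3.0, 8.0, 5.0, 1.0, 0.0, 0.0 m³/s.
ΣQ_DR = 49.00 m³/s.
With Δt = 0.5 h = 1800 s, V = ΣQ_DR · Δt = 49.00 × 1800 = 88200 m³.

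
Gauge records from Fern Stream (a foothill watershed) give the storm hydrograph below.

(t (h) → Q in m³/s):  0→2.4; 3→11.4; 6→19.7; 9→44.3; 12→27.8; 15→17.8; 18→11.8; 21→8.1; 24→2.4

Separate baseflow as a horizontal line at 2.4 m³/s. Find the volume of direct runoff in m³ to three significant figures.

Direct-runoff ordinates (Q − Q_b): 0.0, 9.0, 17.3, 41.9, 25.4, 15.4, 9.4, 5.7, 0.0 m³/s.
ΣQ_DR = 124.1 m³/s.
With Δt = 3 h = 10800 s, V = ΣQ_DR · Δt = 124.1 × 10800 = 1.34 × 10^6 m³.

V ≈ 1.34 × 10^6 m³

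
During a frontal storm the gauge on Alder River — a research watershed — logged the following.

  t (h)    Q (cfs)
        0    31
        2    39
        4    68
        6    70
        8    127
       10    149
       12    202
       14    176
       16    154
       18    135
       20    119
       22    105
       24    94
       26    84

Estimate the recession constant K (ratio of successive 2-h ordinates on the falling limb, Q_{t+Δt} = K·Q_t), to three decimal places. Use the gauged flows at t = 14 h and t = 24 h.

K ≈ 0.882

Using the recession-limb readings at t = 14 h and t = 24 h: Q falls from 176 to 94 cfs over 5 intervals.
K = (Q₂/Q₁)^(1/5) = (94/176)^(1/5) = 0.882.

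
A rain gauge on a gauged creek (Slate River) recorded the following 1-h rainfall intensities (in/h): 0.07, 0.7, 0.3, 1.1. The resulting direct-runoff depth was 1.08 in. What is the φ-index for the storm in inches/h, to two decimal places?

Only the 2 blocks with intensity above φ contribute runoff: 0.7, 1.1 in/h.
Σ(I−φ)·Δt = d  ⇒  (0.7+1.1 − 2φ)·1 = 1.08
φ = (1.800 − 1.08/1) / 2 = 0.36 in/h.

φ ≈ 0.36 in/h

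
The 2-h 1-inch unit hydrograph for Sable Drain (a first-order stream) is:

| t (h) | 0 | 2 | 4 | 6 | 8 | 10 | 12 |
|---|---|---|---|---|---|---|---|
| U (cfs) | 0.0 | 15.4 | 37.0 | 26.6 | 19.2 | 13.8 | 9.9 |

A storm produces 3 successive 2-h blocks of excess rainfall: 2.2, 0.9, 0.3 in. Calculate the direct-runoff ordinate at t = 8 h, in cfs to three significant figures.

Q ≈ 77.3 cfs

By discrete convolution, Q_j = Σ (P_i / 1 in) · U_{j−i}.
At t = 8 h (j=4): Q = (2.2/1)·19.2 + (0.9/1)·26.6 + (0.3/1)·37.0 = 77.3 cfs.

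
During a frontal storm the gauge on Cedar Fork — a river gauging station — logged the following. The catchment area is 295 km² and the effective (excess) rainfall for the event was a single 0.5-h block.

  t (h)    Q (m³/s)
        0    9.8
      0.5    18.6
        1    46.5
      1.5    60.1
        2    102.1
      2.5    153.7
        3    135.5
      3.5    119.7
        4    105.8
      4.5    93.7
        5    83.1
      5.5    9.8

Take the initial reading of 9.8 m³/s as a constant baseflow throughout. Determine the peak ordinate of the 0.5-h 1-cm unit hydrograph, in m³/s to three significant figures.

U_p ≈ 287 m³/s

Direct runoff: 0.0, 8.8, 36.7, 50.3, 92.3, 143.9, 125.7, 109.9, 96.0, 83.9, 73.3, 0.0 m³/s; ΣQ_DR = 820.8 m³/s, peak = 143.9 m³/s.
Runoff depth d = ΣQ_DR·Δt / A = 820.8 × 1800 / (295 km²) = 5.008 mm.
The 1-cm UH is the DRH scaled by (10 mm)/d, so U_p = 143.9 × 10/5.008 = 287 m³/s.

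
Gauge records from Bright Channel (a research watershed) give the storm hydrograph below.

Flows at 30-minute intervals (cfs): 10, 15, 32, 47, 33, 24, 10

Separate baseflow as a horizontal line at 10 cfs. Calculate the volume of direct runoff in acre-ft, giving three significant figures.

Direct-runoff ordinates (Q − Q_b): 0.0, 5.0, 22.0, 37.0, 23.0, 14.0, 0.0 cfs.
ΣQ_DR = 101.0 cfs.
With Δt = 0.5 h = 1800 s, V = ΣQ_DR · Δt = 101.0 × 1800 = 1.82 × 10^5 ft³ = 4.17 acre-ft.

V ≈ 4.17 acre-ft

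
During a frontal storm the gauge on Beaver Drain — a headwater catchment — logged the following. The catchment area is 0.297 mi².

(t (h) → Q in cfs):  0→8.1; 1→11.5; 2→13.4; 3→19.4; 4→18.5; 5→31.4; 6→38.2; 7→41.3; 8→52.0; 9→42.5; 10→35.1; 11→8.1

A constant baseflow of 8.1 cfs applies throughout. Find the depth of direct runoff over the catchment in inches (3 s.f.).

d ≈ 1.16 in

Direct runoff: 0.0, 3.4, 5.3, 11.3, 10.4, 23.3, 30.1, 33.2, 43.9, 34.4, 27.0, 0.0 cfs; ΣQ_DR = 222.3 cfs.
V = ΣQ_DR · Δt = 222.3 × 3600 s = 8.003 × 10^5 ft³.
Over A = 0.297 mi², depth = V / A = 1.16 in.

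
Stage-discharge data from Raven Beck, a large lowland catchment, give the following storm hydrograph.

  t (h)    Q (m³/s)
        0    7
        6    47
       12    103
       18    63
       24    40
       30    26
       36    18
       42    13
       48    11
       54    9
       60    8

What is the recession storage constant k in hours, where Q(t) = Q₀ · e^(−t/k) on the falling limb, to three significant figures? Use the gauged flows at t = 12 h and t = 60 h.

k ≈ 18.8 h

On the falling limb, Q drops from 103 to 8 m³/s between t = 12 h and t = 60 h (Δt = 48 h).
k = −Δt / ln(Q₂/Q₁) = −48 / ln(8/103) = 18.8 h.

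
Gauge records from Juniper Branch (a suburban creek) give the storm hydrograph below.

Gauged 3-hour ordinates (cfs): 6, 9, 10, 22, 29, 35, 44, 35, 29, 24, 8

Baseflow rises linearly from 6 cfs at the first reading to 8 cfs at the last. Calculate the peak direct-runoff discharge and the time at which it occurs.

Q_p = 36.80 cfs at t = 18 h

Subtracting baseflow gives direct-runoff ordinates: 0.00, 2.80, 3.60, 15.40, 22.20, 28.00, 36.80, 27.60, 21.40, 16.20, 0.00 cfs.
The maximum is 36.80 cfs, occurring at the reading for t = 18 h.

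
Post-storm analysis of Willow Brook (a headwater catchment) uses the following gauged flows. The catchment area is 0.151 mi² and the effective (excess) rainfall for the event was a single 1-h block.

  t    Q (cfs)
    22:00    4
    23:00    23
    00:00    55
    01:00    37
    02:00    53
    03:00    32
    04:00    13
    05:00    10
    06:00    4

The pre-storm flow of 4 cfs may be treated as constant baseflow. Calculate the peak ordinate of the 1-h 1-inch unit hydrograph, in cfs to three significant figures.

U_p ≈ 25.5 cfs

Direct runoff: 0.0, 19.0, 51.0, 33.0, 49.0, 28.0, 9.0, 6.0, 0.0 cfs; ΣQ_DR = 195.0 cfs, peak = 51.0 cfs.
Runoff depth d = ΣQ_DR·Δt / A = 195.0 × 3600 / (0.151 mi²) = 2.001 in.
The 1-inch UH is the DRH scaled by (1 in)/d, so U_p = 51.0 × 1/2.001 = 25.5 cfs.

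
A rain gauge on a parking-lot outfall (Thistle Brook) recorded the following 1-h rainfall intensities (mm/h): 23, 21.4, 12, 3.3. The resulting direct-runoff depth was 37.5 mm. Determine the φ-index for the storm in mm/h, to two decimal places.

φ ≈ 6.30 mm/h

Only the 3 blocks with intensity above φ contribute runoff: 23, 21.4, 12 mm/h.
Σ(I−φ)·Δt = d  ⇒  (23+21.4+12 − 3φ)·1 = 37.5
φ = (56.40 − 37.5/1) / 3 = 6.30 mm/h.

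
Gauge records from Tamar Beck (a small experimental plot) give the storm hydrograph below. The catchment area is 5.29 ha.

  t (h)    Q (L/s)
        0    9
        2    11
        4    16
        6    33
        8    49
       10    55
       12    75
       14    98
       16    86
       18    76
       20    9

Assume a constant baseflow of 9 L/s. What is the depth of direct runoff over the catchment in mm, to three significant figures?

d ≈ 56.9 mm

Direct runoff: 0.0, 2.0, 7.0, 24.0, 40.0, 46.0, 66.0, 89.0, 77.0, 67.0, 0.0 L/s; ΣQ_DR = 418.0 L/s.
V = ΣQ_DR · Δt = 418.0 × 7200 s = 3.010 × 10^6 L.
Over A = 5.29 ha, depth = V / A = 56.9 mm.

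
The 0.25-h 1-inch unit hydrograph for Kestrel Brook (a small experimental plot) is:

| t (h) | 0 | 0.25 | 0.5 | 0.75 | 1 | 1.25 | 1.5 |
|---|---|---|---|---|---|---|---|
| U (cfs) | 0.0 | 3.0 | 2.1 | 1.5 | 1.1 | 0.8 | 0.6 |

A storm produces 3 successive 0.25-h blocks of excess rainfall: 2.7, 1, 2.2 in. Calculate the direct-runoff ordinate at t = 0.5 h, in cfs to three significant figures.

By discrete convolution, Q_j = Σ (P_i / 1 in) · U_{j−i}.
At t = 0.5 h (j=2): Q = (2.7/1)·2.1 + (1/1)·3.0 + (2.2/1)·0.0 = 8.67 cfs.

Q ≈ 8.67 cfs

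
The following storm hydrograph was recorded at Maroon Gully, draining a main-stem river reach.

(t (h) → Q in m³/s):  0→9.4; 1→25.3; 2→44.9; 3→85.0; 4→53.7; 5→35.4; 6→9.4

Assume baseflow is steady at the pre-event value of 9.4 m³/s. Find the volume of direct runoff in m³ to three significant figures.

V ≈ 7.10 × 10^5 m³

Direct-runoff ordinates (Q − Q_b): 0.0, 15.9, 35.5, 75.6, 44.3, 26.0, 0.0 m³/s.
ΣQ_DR = 197.3 m³/s.
With Δt = 1 h = 3600 s, V = ΣQ_DR · Δt = 197.3 × 3600 = 7.10 × 10^5 m³.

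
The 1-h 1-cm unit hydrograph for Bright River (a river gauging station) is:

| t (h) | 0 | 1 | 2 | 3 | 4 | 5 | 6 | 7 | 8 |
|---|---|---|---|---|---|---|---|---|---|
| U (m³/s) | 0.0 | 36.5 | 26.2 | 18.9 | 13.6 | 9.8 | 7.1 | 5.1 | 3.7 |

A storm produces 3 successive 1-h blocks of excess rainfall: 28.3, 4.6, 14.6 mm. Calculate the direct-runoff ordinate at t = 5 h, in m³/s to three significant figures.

By discrete convolution, Q_j = Σ (P_i / 10 mm) · U_{j−i}.
At t = 5 h (j=5): Q = (28.3/10)·9.8 + (4.6/10)·13.6 + (14.6/10)·18.9 = 61.6 m³/s.

Q ≈ 61.6 m³/s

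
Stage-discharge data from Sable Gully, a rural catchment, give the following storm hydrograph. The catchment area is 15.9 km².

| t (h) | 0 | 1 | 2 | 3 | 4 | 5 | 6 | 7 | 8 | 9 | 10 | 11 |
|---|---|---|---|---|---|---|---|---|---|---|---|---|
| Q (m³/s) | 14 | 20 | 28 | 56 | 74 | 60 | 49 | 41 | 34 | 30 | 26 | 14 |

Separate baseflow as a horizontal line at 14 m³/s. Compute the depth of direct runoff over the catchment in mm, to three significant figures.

d ≈ 62.9 mm

Direct runoff: 0.0, 6.0, 14.0, 42.0, 60.0, 46.0, 35.0, 27.0, 20.0, 16.0, 12.0, 0.0 m³/s; ΣQ_DR = 278.0 m³/s.
V = ΣQ_DR · Δt = 278.0 × 3600 s = 1.001 × 10^6 m³.
Over A = 15.9 km², depth = V / A = 62.9 mm.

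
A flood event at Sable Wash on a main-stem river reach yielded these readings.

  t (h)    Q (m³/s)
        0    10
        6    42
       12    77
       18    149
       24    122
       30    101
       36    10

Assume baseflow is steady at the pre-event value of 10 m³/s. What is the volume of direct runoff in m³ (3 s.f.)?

V ≈ 9.53 × 10^6 m³

Direct-runoff ordinates (Q − Q_b): 0.0, 32.0, 67.0, 139.0, 112.0, 91.0, 0.0 m³/s.
ΣQ_DR = 441.0 m³/s.
With Δt = 6 h = 21600 s, V = ΣQ_DR · Δt = 441.0 × 21600 = 9.53 × 10^6 m³.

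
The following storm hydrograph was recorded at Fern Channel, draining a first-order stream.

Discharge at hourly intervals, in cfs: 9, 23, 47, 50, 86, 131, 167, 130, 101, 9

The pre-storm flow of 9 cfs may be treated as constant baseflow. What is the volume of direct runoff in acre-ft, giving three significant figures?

Direct-runoff ordinates (Q − Q_b): 0.0, 14.0, 38.0, 41.0, 77.0, 122.0, 158.0, 121.0, 92.0, 0.0 cfs.
ΣQ_DR = 663.0 cfs.
With Δt = 1 h = 3600 s, V = ΣQ_DR · Δt = 663.0 × 3600 = 2.39 × 10^6 ft³ = 54.8 acre-ft.

V ≈ 54.8 acre-ft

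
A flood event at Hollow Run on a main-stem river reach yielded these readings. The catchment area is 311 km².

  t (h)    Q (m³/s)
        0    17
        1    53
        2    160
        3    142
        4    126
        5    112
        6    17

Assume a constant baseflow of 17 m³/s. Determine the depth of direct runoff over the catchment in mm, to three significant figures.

d ≈ 5.88 mm

Direct runoff: 0.0, 36.0, 143.0, 125.0, 109.0, 95.0, 0.0 m³/s; ΣQ_DR = 508.0 m³/s.
V = ΣQ_DR · Δt = 508.0 × 3600 s = 1.829 × 10^6 m³.
Over A = 311 km², depth = V / A = 5.88 mm.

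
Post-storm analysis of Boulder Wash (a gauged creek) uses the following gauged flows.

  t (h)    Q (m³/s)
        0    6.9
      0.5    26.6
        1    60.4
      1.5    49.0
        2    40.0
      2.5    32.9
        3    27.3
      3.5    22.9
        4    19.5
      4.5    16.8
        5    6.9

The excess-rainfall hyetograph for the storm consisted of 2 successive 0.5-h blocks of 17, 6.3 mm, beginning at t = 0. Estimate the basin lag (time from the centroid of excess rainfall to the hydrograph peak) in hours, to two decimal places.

Centroid of excess rainfall: t_c = Σ P_i·t̄_i / ΣP_i = 0.3852 h (block centres at 0.25, 0.75 h).
Hydrograph peak occurs at t = 1 h, so basin lag t_L = 1 − 0.3852 = 0.61 h.

t_L ≈ 0.61 h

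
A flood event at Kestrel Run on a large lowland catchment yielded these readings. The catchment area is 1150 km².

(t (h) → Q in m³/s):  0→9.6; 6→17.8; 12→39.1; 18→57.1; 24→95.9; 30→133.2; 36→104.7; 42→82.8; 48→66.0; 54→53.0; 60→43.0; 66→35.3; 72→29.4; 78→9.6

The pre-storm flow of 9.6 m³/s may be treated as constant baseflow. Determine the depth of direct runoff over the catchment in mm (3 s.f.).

Direct runoff: 0.0, 8.2, 29.5, 47.5, 86.3, 123.6, 95.1, 73.2, 56.4, 43.4, 33.4, 25.7, 19.8, 0.0 m³/s; ΣQ_DR = 642.1 m³/s.
V = ΣQ_DR · Δt = 642.1 × 21600 s = 1.387 × 10^7 m³.
Over A = 1150 km², depth = V / A = 12.1 mm.

d ≈ 12.1 mm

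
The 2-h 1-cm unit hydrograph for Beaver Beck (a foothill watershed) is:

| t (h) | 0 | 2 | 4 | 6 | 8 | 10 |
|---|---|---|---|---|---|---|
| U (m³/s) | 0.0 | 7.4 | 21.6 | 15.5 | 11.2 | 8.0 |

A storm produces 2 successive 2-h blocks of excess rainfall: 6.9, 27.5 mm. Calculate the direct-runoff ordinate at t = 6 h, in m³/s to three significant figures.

By discrete convolution, Q_j = Σ (P_i / 10 mm) · U_{j−i}.
At t = 6 h (j=3): Q = (6.9/10)·15.5 + (27.5/10)·21.6 = 70.1 m³/s.

Q ≈ 70.1 m³/s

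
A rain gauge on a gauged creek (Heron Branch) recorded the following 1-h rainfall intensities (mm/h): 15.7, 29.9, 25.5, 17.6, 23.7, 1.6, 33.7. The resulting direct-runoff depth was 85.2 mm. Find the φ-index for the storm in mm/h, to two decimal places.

Only the 6 blocks with intensity above φ contribute runoff: 15.7, 29.9, 25.5, 17.6, 23.7, 33.7 mm/h.
Σ(I−φ)·Δt = d  ⇒  (15.7+29.9+25.5+17.6+23.7+33.7 − 6φ)·1 = 85.2
φ = (146.1 − 85.2/1) / 6 = 10.15 mm/h.

φ ≈ 10.15 mm/h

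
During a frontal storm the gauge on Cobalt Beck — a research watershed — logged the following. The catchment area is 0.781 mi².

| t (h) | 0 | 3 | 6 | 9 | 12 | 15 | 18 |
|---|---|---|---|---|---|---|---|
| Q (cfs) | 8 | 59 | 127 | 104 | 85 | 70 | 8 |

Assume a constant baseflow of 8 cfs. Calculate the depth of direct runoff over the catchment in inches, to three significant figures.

Direct runoff: 0.0, 51.0, 119.0, 96.0, 77.0, 62.0, 0.0 cfs; ΣQ_DR = 405.0 cfs.
V = ΣQ_DR · Δt = 405.0 × 10800 s = 4.374 × 10^6 ft³.
Over A = 0.781 mi², depth = V / A = 2.41 in.

d ≈ 2.41 in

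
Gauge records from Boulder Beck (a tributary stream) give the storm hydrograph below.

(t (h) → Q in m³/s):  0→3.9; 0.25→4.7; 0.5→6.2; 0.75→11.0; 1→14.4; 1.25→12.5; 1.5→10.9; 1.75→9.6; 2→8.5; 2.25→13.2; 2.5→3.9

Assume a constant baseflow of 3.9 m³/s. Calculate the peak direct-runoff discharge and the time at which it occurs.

Q_p = 10.5 m³/s at t = 1 h

Subtracting baseflow gives direct-runoff ordinates: 0.0, 0.8, 2.3, 7.1, 10.5, 8.6, 7.0, 5.7, 4.6, 9.3, 0.0 m³/s.
The maximum is 10.5 m³/s, occurring at the reading for t = 1 h.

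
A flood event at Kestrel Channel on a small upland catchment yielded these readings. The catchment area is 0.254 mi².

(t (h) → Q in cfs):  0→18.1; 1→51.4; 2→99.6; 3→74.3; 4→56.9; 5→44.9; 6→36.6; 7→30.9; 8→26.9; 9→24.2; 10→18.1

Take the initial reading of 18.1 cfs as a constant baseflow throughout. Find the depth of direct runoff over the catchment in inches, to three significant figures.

d ≈ 1.73 in

Direct runoff: 0.0, 33.3, 81.5, 56.2, 38.8, 26.8, 18.5, 12.8, 8.8, 6.1, 0.0 cfs; ΣQ_DR = 282.8 cfs.
V = ΣQ_DR · Δt = 282.8 × 3600 s = 1.018 × 10^6 ft³.
Over A = 0.254 mi², depth = V / A = 1.73 in.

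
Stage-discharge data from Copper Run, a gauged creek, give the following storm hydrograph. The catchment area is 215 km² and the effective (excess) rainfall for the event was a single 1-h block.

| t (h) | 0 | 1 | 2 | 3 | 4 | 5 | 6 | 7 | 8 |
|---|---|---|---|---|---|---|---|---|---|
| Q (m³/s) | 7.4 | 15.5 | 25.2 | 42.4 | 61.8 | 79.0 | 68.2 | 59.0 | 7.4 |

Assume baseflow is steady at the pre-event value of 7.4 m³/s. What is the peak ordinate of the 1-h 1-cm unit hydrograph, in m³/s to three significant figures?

Direct runoff: 0.0, 8.1, 17.8, 35.0, 54.4, 71.6, 60.8, 51.6, 0.0 m³/s; ΣQ_DR = 299.3 m³/s, peak = 71.6 m³/s.
Runoff depth d = ΣQ_DR·Δt / A = 299.3 × 3600 / (215 km²) = 5.012 mm.
The 1-cm UH is the DRH scaled by (10 mm)/d, so U_p = 71.6 × 10/5.012 = 143 m³/s.

U_p ≈ 143 m³/s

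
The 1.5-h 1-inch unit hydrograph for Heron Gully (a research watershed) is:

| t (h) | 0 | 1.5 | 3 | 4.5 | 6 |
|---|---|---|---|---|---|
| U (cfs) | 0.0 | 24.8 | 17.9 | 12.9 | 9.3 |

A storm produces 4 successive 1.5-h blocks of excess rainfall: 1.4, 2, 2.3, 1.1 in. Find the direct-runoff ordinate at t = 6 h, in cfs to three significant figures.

Q ≈ 107 cfs

By discrete convolution, Q_j = Σ (P_i / 1 in) · U_{j−i}.
At t = 6 h (j=4): Q = (1.4/1)·9.3 + (2/1)·12.9 + (2.3/1)·17.9 + (1.1/1)·24.8 = 107 cfs.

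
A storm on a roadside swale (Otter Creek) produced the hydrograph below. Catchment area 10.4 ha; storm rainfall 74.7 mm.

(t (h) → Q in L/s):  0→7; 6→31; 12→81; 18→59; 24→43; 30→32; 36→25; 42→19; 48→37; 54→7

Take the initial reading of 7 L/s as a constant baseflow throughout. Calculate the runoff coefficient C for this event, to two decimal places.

C ≈ 0.75

ΣQ_DR = 271.0 L/s; V = ΣQ_DR·Δt = 5.854 × 10^6 L.
Runoff depth d = V / A = 56.28 mm.
C = d / P = 56.28 / 74.7 = 0.75.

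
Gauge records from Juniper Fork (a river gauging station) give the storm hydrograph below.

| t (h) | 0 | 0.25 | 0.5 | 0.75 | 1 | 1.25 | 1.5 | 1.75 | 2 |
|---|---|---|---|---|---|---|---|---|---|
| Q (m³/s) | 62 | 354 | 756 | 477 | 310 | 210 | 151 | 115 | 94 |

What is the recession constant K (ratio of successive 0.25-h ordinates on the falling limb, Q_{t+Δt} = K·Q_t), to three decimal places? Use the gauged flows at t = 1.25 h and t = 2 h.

K ≈ 0.765

Using the recession-limb readings at t = 1.25 h and t = 2 h: Q falls from 210 to 94 m³/s over 3 intervals.
K = (Q₂/Q₁)^(1/3) = (94/210)^(1/3) = 0.765.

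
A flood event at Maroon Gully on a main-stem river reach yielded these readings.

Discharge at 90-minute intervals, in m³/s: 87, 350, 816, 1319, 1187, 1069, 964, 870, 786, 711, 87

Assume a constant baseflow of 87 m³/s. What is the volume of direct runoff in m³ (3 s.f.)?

Direct-runoff ordinates (Q − Q_b): 0.0, 263.0, 729.0, 1232.0, 1100.0, 982.0, 877.0, 783.0, 699.0, 624.0, 0.0 m³/s.
ΣQ_DR = 7289 m³/s.
With Δt = 1.5 h = 5400 s, V = ΣQ_DR · Δt = 7289 × 5400 = 3.94 × 10^7 m³.

V ≈ 3.94 × 10^7 m³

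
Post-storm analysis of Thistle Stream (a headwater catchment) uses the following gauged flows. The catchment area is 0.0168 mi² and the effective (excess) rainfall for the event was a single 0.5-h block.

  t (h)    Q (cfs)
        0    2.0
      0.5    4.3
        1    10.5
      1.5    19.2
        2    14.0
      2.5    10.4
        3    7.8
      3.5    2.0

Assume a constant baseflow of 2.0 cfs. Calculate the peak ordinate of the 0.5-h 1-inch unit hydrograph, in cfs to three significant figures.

Direct runoff: 0.0, 2.3, 8.5, 17.2, 12.0, 8.4, 5.8, 0.0 cfs; ΣQ_DR = 54.20 cfs, peak = 17.2 cfs.
Runoff depth d = ΣQ_DR·Δt / A = 54.20 × 1800 / (0.0168 mi²) = 2.500 in.
The 1-inch UH is the DRH scaled by (1 in)/d, so U_p = 17.2 × 1/2.500 = 6.88 cfs.

U_p ≈ 6.88 cfs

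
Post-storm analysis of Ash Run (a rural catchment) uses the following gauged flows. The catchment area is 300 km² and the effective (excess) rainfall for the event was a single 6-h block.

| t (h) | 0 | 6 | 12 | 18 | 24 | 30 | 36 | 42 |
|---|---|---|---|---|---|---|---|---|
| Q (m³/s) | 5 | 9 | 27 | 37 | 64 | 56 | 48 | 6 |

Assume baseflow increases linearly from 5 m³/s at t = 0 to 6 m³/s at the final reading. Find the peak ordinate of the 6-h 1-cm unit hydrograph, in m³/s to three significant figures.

U_p ≈ 39.0 m³/s

Direct runoff: 0.00, 3.86, 21.71, 31.57, 58.43, 50.29, 42.14, 0.00 m³/s; ΣQ_DR = 208.0 m³/s, peak = 58.43 m³/s.
Runoff depth d = ΣQ_DR·Δt / A = 208.0 × 21600 / (300 km²) = 14.98 mm.
The 1-cm UH is the DRH scaled by (10 mm)/d, so U_p = 58.43 × 10/14.98 = 39.0 m³/s.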